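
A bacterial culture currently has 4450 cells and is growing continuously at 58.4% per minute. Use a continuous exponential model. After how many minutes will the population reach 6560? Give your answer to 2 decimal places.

t ≈ 0.66 minutes

6560 = 4450 · e^(0.584·t)
t = ln(6560/4450) / 0.584 = ln(1.47416) / 0.584 = 0.38809 / 0.584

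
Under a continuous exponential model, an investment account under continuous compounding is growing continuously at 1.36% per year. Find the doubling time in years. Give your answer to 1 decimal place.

doubling time = ln(2) / |r| = 0.69315 / 0.0136

doubling time ≈ 51.0 years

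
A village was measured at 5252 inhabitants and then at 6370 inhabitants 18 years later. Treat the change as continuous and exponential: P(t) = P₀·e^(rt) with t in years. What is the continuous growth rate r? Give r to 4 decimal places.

r ≈ 0.0107 per year

6370 = 5252 · e^(r·18)
e^(18r) = 6370/5252 = 1.21287
r = ln(1.21287) / 18 = 0.19299 / 18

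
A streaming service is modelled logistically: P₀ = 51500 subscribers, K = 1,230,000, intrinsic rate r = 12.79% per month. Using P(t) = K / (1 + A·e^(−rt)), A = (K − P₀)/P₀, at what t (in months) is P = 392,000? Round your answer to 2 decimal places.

t ≈ 18.54 months

A = (1230000 − 51500)/51500 = 22.8835
392000 = 1230000/(1 + 22.8835·e^(−0.1279t)) → 1 + 22.8835·e^(−0.1279t) = 3.13776
e^(−0.1279t) = 0.093419 → t = ln(10.70445)/0.1279 = 2.37066/0.1279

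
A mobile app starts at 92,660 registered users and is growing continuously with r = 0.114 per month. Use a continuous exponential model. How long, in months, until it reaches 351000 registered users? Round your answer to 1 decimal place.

351000 = 92660 · e^(0.114·t)
t = ln(351000/92660) / 0.114 = ln(3.78804) / 0.114 = 1.33185 / 0.114

t ≈ 11.7 months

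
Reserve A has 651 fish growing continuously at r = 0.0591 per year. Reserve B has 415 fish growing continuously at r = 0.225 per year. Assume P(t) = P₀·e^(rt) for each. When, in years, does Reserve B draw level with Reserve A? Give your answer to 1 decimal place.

651·e^(0.0591t) = 415·e^(0.225t)
651/415 = e^((0.225 − 0.0591)t) → ln(1.56867) = 0.1659·t
t = 0.45023 / 0.1659

t ≈ 2.7 years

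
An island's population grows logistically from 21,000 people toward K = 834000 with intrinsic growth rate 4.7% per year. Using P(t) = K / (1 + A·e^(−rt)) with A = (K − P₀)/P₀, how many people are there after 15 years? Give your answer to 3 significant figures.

A = (834000 − 21000)/21000 = 38.71429
P(15) = 834000 / (1 + 38.71429·e^(−0.047·15)) = 834000 / (1 + 38.71429·0.494109)
= 834000 / 20.12906 ≈ 41432.63

≈ 41,400 people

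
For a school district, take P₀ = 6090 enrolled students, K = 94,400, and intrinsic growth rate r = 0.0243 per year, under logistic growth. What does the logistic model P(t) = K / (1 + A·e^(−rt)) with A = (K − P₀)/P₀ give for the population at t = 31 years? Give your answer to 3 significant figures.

A = (94400 − 6090)/6090 = 14.50082
P(31) = 94400 / (1 + 14.50082·e^(−0.0243·31)) = 94400 / (1 + 14.50082·0.47081)
= 94400 / 7.82714 ≈ 12060.61

≈ 12,100 enrolled students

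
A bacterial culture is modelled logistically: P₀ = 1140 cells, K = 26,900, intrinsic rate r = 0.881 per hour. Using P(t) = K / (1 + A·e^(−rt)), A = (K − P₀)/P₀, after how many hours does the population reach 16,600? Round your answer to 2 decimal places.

t ≈ 4.08 hours

A = (26900 − 1140)/1140 = 22.59649
16600 = 26900/(1 + 22.59649·e^(−0.881t)) → 1 + 22.59649·e^(−0.881t) = 1.62048
e^(−0.881t) = 0.027459 → t = ln(36.41765)/0.881 = 3.59505/0.881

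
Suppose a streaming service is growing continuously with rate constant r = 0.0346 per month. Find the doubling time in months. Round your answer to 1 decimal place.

doubling time ≈ 20.0 months

doubling time = ln(2) / |r| = 0.69315 / 0.0346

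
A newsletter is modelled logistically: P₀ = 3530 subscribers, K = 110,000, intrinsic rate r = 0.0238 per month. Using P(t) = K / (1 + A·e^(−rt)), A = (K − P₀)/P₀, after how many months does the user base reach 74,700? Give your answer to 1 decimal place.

A = (110000 − 3530)/3530 = 30.16147
74700 = 110000/(1 + 30.16147·e^(−0.0238t)) → 1 + 30.16147·e^(−0.0238t) = 1.47256
e^(−0.0238t) = 0.015668 → t = ln(63.82612)/0.0238 = 4.15616/0.0238

t ≈ 174.6 months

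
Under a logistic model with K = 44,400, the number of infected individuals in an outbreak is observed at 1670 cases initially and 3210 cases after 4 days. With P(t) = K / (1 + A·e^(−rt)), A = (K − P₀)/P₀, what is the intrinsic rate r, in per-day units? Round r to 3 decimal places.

r ≈ 0.173 per day

A = (44400 − 1670)/1670 = 25.58683
3210 = 44400/(1 + 25.58683·e^(−r·4)) → e^(−4r) = (13.83178 − 1)/25.58683 = 0.501499
r = −ln(0.501499)/4 = 0.69015/4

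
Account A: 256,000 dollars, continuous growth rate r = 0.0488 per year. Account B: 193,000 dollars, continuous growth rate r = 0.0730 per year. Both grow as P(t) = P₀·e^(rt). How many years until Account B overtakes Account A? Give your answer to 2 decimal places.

t ≈ 11.67 years

256000·e^(0.0488t) = 193000·e^(0.073t)
256000/193000 = e^((0.073 − 0.0488)t) → ln(1.32642) = 0.0242·t
t = 0.28249 / 0.0242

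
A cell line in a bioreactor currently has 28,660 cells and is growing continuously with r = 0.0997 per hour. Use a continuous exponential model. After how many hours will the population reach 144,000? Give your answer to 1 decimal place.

t ≈ 16.2 hours

144000 = 28660 · e^(0.0997·t)
t = ln(144000/28660) / 0.0997 = ln(5.02442) / 0.0997 = 1.61431 / 0.0997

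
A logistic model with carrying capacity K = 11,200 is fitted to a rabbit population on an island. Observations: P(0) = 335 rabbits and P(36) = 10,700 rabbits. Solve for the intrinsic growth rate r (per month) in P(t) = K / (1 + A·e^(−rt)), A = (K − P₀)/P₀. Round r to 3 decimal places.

A = (11200 − 335)/335 = 32.43284
10700 = 11200/(1 + 32.43284·e^(−r·36)) → e^(−36r) = (1.04673 − 1)/32.43284 = 0.001441
r = −ln(0.001441)/36 = 6.54256/36

r ≈ 0.182 per month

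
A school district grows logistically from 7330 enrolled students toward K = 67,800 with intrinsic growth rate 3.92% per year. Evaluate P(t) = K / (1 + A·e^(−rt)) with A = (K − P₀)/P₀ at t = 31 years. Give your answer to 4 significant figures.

A = (67800 − 7330)/7330 = 8.24966
P(31) = 67800 / (1 + 8.24966·e^(−0.0392·31)) = 67800 / (1 + 8.24966·0.296651)
= 67800 / 3.44727 ≈ 19667.75

≈ 19,670 enrolled students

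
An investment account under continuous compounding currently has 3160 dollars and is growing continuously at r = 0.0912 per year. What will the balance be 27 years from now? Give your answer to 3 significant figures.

P(27) = 3160 · e^(0.0912·27) = 3160 · e^(2.4624)
= 3160 · 11.73294 ≈ 37076.08

≈ 37,100 dollars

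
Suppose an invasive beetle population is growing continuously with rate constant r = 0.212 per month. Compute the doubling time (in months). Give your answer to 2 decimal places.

doubling time = ln(2) / |r| = 0.69315 / 0.212

doubling time ≈ 3.27 months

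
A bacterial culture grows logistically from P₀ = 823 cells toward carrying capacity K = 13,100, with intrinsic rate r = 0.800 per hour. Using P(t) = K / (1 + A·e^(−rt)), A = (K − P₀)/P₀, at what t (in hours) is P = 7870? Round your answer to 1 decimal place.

t ≈ 3.9 hours

A = (13100 − 823)/823 = 14.91738
7870 = 13100/(1 + 14.91738·e^(−0.8t)) → 1 + 14.91738·e^(−0.8t) = 1.66455
e^(−0.8t) = 0.044549 → t = ln(22.44737)/0.8 = 3.11117/0.8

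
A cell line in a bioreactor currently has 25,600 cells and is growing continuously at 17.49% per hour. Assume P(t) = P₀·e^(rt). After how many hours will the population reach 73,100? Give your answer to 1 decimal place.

73100 = 25600 · e^(0.1749·t)
t = ln(73100/25600) / 0.1749 = ln(2.85547) / 0.1749 = 1.04924 / 0.1749

t ≈ 6.0 hours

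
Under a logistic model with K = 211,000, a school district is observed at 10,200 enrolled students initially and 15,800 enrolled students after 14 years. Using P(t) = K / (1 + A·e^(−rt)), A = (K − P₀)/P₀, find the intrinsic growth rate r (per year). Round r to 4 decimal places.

r ≈ 0.0333 per year

A = (211000 − 10200)/10200 = 19.68627
15800 = 211000/(1 + 19.68627·e^(−r·14)) → e^(−14r) = (13.35443 − 1)/19.68627 = 0.627566
r = −ln(0.627566)/14 = 0.46591/14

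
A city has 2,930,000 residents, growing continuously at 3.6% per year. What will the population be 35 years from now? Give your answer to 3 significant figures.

≈ 10,300,000 residents

P(35) = 2930000 · e^(0.036·35) = 2930000 · e^(1.26)
= 2930000 · 3.52542 ≈ 10329484.96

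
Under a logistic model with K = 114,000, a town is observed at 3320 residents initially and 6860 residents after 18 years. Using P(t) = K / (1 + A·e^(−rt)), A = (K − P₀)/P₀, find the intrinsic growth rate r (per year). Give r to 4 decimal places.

r ≈ 0.0421 per year

A = (114000 − 3320)/3320 = 33.33735
6860 = 114000/(1 + 33.33735·e^(−r·18)) → e^(−18r) = (16.61808 − 1)/33.33735 = 0.468486
r = −ln(0.468486)/18 = 0.75825/18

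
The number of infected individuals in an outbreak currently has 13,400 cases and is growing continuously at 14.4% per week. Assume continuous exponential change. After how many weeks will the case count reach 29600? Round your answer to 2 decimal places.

t ≈ 5.50 weeks

29600 = 13400 · e^(0.144·t)
t = ln(29600/13400) / 0.144 = ln(2.20896) / 0.144 = 0.79252 / 0.144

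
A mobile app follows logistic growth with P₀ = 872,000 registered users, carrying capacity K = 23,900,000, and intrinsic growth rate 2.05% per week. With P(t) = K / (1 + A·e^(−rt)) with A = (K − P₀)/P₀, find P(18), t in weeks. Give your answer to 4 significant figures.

A = (23900000 − 872000)/872000 = 26.40826
P(18) = 23900000 / (1 + 26.40826·e^(−0.0205·18)) = 23900000 / (1 + 26.40826·0.691425)
= 23900000 / 19.25934 ≈ 1240956.35

≈ 1,241,000 registered users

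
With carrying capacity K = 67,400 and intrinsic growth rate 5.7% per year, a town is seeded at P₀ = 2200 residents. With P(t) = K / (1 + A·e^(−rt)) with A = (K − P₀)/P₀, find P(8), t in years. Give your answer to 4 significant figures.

A = (67400 − 2200)/2200 = 29.63636
P(8) = 67400 / (1 + 29.63636·e^(−0.057·8)) = 67400 / (1 + 29.63636·0.633814)
= 67400 / 19.78394 ≈ 3406.8

≈ 3,407 residents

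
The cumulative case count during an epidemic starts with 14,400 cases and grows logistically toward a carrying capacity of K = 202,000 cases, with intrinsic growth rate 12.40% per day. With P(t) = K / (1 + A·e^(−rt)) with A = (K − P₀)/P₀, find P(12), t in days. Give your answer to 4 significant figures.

A = (202000 − 14400)/14400 = 13.02778
P(12) = 202000 / (1 + 13.02778·e^(−0.124·12)) = 202000 / (1 + 13.02778·0.225824)
= 202000 / 3.94198 ≈ 51243.25

≈ 51,240 cases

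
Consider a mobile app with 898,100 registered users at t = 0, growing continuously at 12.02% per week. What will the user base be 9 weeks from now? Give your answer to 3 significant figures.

P(9) = 898100 · e^(0.1202·9) = 898100 · e^(1.0818)
= 898100 · 2.94998 ≈ 2649381.3

≈ 2,650,000 registered users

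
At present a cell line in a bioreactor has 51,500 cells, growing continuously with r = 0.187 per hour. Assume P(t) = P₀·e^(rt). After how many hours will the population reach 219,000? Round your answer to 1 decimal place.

t ≈ 7.7 hours

219000 = 51500 · e^(0.187·t)
t = ln(219000/51500) / 0.187 = ln(4.25243) / 0.187 = 1.44749 / 0.187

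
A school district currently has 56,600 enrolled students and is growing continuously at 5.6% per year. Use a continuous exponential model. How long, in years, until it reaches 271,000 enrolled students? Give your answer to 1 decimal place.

271000 = 56600 · e^(0.056·t)
t = ln(271000/56600) / 0.056 = ln(4.78799) / 0.056 = 1.56611 / 0.056

t ≈ 28.0 years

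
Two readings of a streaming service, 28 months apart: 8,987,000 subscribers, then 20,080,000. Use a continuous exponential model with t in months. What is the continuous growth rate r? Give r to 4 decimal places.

20080000 = 8987000 · e^(r·28)
e^(28r) = 20080000/8987000 = 2.23434
r = ln(2.23434) / 28 = 0.80395 / 28

r ≈ 0.0287 per month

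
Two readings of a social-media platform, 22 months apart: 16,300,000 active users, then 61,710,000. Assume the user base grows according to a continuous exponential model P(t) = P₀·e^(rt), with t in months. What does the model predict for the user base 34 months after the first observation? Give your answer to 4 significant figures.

r = ln(61710000/16300000) / 22 ≈ 0.060513 per month
P(34) = 16300000 · e^(0.060513·34) = 16300000 · 7.82586 ≈ 127561576.64

≈ 127,600,000 active users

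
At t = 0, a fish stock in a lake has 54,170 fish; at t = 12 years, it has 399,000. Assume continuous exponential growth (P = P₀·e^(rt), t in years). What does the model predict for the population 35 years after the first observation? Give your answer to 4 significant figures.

r = ln(399000/54170) / 12 ≈ 0.166403 per year
P(35) = 54170 · e^(0.166403·35) = 54170 · 338.35636 ≈ 18328763.93

≈ 18,330,000 fish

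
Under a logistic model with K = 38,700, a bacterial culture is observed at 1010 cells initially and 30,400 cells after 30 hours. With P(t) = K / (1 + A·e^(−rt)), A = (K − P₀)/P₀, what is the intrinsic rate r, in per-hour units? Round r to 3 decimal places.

A = (38700 − 1010)/1010 = 37.31683
30400 = 38700/(1 + 37.31683·e^(−r·30)) → e^(−30r) = (1.27303 − 1)/37.31683 = 0.007316
r = −ln(0.007316)/30 = 4.91763/30

r ≈ 0.164 per hour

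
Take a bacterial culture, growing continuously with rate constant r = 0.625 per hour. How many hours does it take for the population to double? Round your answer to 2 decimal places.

doubling time ≈ 1.11 hours

doubling time = ln(2) / |r| = 0.69315 / 0.625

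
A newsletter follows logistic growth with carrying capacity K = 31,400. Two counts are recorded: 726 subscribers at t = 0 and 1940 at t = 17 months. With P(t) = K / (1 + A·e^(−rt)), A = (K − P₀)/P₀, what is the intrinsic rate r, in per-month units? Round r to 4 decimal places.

r ≈ 0.0602 per month

A = (31400 − 726)/726 = 42.25069
1940 = 31400/(1 + 42.25069·e^(−r·17)) → e^(−17r) = (16.18557 − 1)/42.25069 = 0.359416
r = −ln(0.359416)/17 = 1.02328/17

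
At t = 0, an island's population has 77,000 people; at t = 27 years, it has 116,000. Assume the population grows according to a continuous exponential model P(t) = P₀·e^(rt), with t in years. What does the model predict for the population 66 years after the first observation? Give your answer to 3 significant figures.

r = ln(116000/77000) / 27 ≈ 0.015177 per year
P(66) = 77000 · e^(0.015177·66) = 77000 · 2.7229 ≈ 209663.01

≈ 210,000 people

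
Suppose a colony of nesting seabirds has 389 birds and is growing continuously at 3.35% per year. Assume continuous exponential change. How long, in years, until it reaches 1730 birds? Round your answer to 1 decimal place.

1730 = 389 · e^(0.0335·t)
t = ln(1730/389) / 0.0335 = ln(4.4473) / 0.0335 = 1.4923 / 0.0335

t ≈ 44.5 years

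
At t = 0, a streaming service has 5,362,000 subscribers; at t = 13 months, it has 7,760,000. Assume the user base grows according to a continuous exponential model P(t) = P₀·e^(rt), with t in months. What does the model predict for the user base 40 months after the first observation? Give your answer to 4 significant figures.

≈ 16,720,000 subscribers

r = ln(7760000/5362000) / 13 ≈ 0.028434 per month
P(40) = 5362000 · e^(0.028434·40) = 5362000 · 3.11856 ≈ 16721698.32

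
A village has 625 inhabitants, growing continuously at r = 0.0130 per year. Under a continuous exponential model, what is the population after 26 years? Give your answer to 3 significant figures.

P(26) = 625 · e^(0.013·26) = 625 · e^(0.338)
= 625 · 1.40214 ≈ 876.34

≈ 876 inhabitants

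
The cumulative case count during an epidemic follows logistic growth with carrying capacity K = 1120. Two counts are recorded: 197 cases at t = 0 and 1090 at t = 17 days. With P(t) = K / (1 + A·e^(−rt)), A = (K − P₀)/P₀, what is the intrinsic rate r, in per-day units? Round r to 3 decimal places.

A = (1120 − 197)/197 = 4.68528
1090 = 1120/(1 + 4.68528·e^(−r·17)) → e^(−17r) = (1.02752 − 1)/4.68528 = 0.005874
r = −ln(0.005874)/17 = 5.13716/17

r ≈ 0.302 per day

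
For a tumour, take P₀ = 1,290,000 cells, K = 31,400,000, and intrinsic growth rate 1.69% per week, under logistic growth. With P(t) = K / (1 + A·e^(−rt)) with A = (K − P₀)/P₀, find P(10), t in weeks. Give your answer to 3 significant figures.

A = (31400000 − 1290000)/1290000 = 23.34109
P(10) = 31400000 / (1 + 23.34109·e^(−0.0169·10)) = 31400000 / (1 + 23.34109·0.844509)
= 31400000 / 20.71175 ≈ 1516047.34

≈ 1,520,000 cells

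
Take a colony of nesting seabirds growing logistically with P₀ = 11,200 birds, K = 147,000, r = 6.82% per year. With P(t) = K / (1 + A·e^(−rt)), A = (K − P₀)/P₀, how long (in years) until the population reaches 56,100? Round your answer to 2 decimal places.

A = (147000 − 11200)/11200 = 12.125
56100 = 147000/(1 + 12.125·e^(−0.0682t)) → 1 + 12.125·e^(−0.0682t) = 2.62032
e^(−0.0682t) = 0.133635 → t = ln(7.48309)/0.0682 = 2.01265/0.0682

t ≈ 29.51 years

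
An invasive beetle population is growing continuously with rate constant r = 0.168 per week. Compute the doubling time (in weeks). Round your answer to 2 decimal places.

doubling time = ln(2) / |r| = 0.69315 / 0.168

doubling time ≈ 4.13 weeks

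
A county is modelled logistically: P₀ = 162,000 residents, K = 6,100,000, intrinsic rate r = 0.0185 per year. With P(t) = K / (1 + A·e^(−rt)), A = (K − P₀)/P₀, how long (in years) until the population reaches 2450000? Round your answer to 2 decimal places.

A = (6100000 − 162000)/162000 = 36.65432
2450000 = 6100000/(1 + 36.65432·e^(−0.0185t)) → 1 + 36.65432·e^(−0.0185t) = 2.4898
e^(−0.0185t) = 0.040644 → t = ln(24.60359)/0.0185 = 3.20289/0.0185

t ≈ 173.13 years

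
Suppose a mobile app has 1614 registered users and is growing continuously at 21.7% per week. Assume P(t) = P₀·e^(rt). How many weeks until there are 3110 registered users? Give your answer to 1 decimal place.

3110 = 1614 · e^(0.217·t)
t = ln(3110/1614) / 0.217 = ln(1.92689) / 0.217 = 0.65591 / 0.217

t ≈ 3.0 weeks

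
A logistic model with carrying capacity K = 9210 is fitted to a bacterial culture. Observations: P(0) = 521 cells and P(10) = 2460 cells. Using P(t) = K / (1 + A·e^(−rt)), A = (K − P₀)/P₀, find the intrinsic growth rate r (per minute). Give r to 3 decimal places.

A = (9210 − 521)/521 = 16.67754
2460 = 9210/(1 + 16.67754·e^(−r·10)) → e^(−10r) = (3.7439 − 1)/16.67754 = 0.164527
r = −ln(0.164527)/10 = 1.80468/10

r ≈ 0.180 per minute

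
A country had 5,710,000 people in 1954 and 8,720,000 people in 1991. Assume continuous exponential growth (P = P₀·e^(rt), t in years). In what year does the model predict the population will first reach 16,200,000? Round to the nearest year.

r = ln(8720000/5710000) / 37 = 0.4234/37 ≈ 0.011443 per year
t = ln(16200000/5710000) / r = 1.04279/0.011443 ≈ 91.13 years after 1954

year 2045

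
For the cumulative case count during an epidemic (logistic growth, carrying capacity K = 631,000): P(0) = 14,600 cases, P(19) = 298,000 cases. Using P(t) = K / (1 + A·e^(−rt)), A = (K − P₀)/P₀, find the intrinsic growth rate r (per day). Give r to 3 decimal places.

r ≈ 0.191 per day

A = (631000 − 14600)/14600 = 42.21918
298000 = 631000/(1 + 42.21918·e^(−r·19)) → e^(−19r) = (2.11745 − 1)/42.21918 = 0.026468
r = −ln(0.026468)/19 = 3.63183/19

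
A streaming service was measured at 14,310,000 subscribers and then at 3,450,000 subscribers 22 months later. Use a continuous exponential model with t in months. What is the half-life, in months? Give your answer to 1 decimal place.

r = ln(3450000/14310000) / 22 = ln(0.24109) / 22 ≈ -0.064663 per month
half-life = ln 2 / |r| = 0.69315 / 0.064663

half-life ≈ 10.7 months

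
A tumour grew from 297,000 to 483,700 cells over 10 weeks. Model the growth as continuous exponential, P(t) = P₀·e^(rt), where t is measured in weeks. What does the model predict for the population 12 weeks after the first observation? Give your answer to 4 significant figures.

r = ln(483700/297000) / 10 ≈ 0.048773 per week
P(12) = 297000 · e^(0.048773·12) = 297000 · 1.79549 ≈ 533261.24

≈ 533,300 cells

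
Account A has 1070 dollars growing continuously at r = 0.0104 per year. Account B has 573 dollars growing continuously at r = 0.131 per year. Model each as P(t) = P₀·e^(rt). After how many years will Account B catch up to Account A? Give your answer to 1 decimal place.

1070·e^(0.0104t) = 573·e^(0.131t)
1070/573 = e^((0.131 − 0.0104)t) → ln(1.86736) = 0.1206·t
t = 0.62453 / 0.1206

t ≈ 5.2 years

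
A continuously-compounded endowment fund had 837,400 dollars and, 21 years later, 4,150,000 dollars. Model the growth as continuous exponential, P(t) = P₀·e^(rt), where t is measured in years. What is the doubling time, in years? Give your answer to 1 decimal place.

doubling time ≈ 9.1 years

r = ln(4150000/837400) / 21 = ln(4.95582) / 21 ≈ 0.076217 per year
doubling time = ln 2 / |r| = 0.69315 / 0.076217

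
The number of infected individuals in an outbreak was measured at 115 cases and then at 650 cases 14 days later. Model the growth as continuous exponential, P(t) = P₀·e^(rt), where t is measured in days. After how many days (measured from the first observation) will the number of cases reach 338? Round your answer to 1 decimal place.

r = ln(650/115) / 14 ≈ 0.123717 per day
t = ln(338/115) / r = 1.07811 / 0.123717 ≈ 8.714

t ≈ 8.7 days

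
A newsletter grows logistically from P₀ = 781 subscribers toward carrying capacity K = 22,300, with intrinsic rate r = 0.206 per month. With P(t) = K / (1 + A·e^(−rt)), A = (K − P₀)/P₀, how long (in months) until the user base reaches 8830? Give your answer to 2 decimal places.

t ≈ 14.05 months

A = (22300 − 781)/781 = 27.55314
8830 = 22300/(1 + 27.55314·e^(−0.206t)) → 1 + 27.55314·e^(−0.206t) = 2.52548
e^(−0.206t) = 0.055365 → t = ln(18.06193)/0.206 = 2.89381/0.206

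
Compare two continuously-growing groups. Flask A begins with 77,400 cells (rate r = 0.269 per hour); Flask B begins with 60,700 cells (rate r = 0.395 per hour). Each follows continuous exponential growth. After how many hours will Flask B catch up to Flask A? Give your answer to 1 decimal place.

t ≈ 1.9 hours

77400·e^(0.269t) = 60700·e^(0.395t)
77400/60700 = e^((0.395 − 0.269)t) → ln(1.27512) = 0.126·t
t = 0.24304 / 0.126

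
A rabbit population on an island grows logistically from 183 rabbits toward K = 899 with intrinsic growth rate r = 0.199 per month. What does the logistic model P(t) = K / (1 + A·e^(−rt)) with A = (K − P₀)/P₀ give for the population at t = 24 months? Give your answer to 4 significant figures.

≈ 870.3 rabbits

A = (899 − 183)/183 = 3.91257
P(24) = 899 / (1 + 3.91257·e^(−0.199·24)) = 899 / (1 + 3.91257·0.00843)
= 899 / 1.03298 ≈ 870.3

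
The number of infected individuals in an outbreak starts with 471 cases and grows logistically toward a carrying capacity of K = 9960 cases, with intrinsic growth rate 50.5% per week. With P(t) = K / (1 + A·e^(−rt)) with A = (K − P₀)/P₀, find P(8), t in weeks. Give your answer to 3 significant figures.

A = (9960 − 471)/471 = 20.1465
P(8) = 9960 / (1 + 20.1465·e^(−0.505·8)) = 9960 / (1 + 20.1465·0.017597)
= 9960 / 1.35453 ≈ 7353.12

≈ 7,350 cases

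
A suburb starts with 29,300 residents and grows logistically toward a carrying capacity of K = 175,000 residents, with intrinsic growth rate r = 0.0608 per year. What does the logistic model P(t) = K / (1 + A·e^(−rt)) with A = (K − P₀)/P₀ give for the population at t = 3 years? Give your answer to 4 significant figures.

≈ 34,020 residents

A = (175000 − 29300)/29300 = 4.9727
P(3) = 175000 / (1 + 4.9727·e^(−0.0608·3)) = 175000 / (1 + 4.9727·0.833268)
= 175000 / 5.14359 ≈ 34022.94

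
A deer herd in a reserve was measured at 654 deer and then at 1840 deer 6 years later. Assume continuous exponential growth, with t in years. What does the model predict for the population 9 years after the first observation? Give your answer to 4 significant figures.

r = ln(1840/654) / 6 ≈ 0.172402 per year
P(9) = 654 · e^(0.172402·9) = 654 · 4.71911 ≈ 3086.3

≈ 3,086 deer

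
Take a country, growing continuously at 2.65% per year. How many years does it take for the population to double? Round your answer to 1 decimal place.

doubling time ≈ 26.2 years

doubling time = ln(2) / |r| = 0.69315 / 0.0265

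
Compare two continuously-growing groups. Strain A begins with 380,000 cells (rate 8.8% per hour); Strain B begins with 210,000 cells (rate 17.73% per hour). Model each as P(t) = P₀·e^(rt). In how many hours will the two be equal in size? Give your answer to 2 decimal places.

380000·e^(0.088t) = 210000·e^(0.1773t)
380000/210000 = e^((0.1773 − 0.088)t) → ln(1.80952) = 0.0893·t
t = 0.59306 / 0.0893

t ≈ 6.64 hours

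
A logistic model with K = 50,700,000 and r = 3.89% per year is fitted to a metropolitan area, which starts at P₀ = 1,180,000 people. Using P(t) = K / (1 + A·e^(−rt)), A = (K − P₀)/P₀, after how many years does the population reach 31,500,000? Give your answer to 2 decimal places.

t ≈ 108.79 years

A = (50700000 − 1180000)/1180000 = 41.9661
31500000 = 50700000/(1 + 41.9661·e^(−0.0389t)) → 1 + 41.9661·e^(−0.0389t) = 1.60952
e^(−0.0389t) = 0.014524 → t = ln(68.85064)/0.0389 = 4.23194/0.0389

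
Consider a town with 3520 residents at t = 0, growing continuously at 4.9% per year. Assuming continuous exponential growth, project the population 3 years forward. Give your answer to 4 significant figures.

≈ 4,077 residents

P(3) = 3520 · e^(0.049·3) = 3520 · e^(0.147)
= 3520 · 1.15835 ≈ 4077.41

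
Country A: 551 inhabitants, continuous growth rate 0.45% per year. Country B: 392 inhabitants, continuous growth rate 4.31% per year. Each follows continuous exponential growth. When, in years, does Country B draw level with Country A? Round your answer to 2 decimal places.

t ≈ 8.82 years

551·e^(0.0045t) = 392·e^(0.0431t)
551/392 = e^((0.0431 − 0.0045)t) → ln(1.40561) = 0.0386·t
t = 0.34047 / 0.0386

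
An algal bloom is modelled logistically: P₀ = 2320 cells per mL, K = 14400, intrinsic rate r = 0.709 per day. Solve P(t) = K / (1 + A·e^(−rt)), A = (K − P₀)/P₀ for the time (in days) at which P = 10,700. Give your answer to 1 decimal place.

A = (14400 − 2320)/2320 = 5.2069
10700 = 14400/(1 + 5.2069·e^(−0.709t)) → 1 + 5.2069·e^(−0.709t) = 1.34579
e^(−0.709t) = 0.066411 → t = ln(15.05778)/0.709 = 2.71189/0.709

t ≈ 3.8 days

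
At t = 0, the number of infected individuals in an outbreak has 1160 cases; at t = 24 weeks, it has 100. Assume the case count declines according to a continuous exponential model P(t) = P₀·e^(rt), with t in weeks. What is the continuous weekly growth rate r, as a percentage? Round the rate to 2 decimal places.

r ≈ -10.21% per week

100 = 1160 · e^(r·24)
e^(24r) = 100/1160 = 0.08621
r = ln(0.08621) / 24 = -2.45101 / 24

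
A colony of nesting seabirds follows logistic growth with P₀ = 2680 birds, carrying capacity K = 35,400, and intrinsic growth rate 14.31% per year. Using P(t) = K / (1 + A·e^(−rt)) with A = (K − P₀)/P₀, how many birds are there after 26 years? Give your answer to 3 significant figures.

A = (35400 − 2680)/2680 = 12.20896
P(26) = 35400 / (1 + 12.20896·e^(−0.1431·26)) = 35400 / (1 + 12.20896·0.024219)
= 35400 / 1.29569 ≈ 27321.27

≈ 27,300 birds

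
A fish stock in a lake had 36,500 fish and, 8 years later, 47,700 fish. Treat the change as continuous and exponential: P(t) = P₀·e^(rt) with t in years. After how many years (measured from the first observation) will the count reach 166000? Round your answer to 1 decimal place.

t ≈ 45.3 years

r = ln(47700/36500) / 8 ≈ 0.033452 per year
t = ln(166000/36500) / r = 1.51468 / 0.033452 ≈ 45.279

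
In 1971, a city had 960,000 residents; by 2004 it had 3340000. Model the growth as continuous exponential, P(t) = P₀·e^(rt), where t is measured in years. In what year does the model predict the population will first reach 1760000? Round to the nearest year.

year 1987

r = ln(3340000/960000) / 33 = 1.24679/33 ≈ 0.037782 per year
t = ln(1760000/960000) / r = 0.60614/0.037782 ≈ 16.04 years after 1971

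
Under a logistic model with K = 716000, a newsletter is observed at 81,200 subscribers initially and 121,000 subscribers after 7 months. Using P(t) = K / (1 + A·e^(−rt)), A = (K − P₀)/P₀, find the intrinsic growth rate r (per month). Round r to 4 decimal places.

r ≈ 0.0662 per month

A = (716000 − 81200)/81200 = 7.81773
121000 = 716000/(1 + 7.81773·e^(−r·7)) → e^(−7r) = (5.91736 − 1)/7.81773 = 0.629
r = −ln(0.629)/7 = 0.46362/7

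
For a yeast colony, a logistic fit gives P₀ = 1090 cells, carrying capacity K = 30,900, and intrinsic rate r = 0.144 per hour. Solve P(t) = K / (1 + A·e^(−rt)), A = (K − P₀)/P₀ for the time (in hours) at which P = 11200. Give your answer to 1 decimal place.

t ≈ 19.1 hours

A = (30900 − 1090)/1090 = 27.34862
11200 = 30900/(1 + 27.34862·e^(−0.144t)) → 1 + 27.34862·e^(−0.144t) = 2.75893
e^(−0.144t) = 0.064315 → t = ln(15.54846)/0.144 = 2.74396/0.144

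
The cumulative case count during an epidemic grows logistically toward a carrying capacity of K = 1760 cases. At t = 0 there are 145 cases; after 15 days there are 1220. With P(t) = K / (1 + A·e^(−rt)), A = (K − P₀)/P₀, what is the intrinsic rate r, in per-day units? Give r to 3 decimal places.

A = (1760 − 145)/145 = 11.13793
1220 = 1760/(1 + 11.13793·e^(−r·15)) → e^(−15r) = (1.44262 − 1)/11.13793 = 0.03974
r = −ln(0.03974)/15 = 3.22539/15

r ≈ 0.215 per day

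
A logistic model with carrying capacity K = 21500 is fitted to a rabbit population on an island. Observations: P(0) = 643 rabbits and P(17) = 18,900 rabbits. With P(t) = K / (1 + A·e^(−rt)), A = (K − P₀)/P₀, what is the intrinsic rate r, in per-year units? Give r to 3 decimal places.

A = (21500 − 643)/643 = 32.43701
18900 = 21500/(1 + 32.43701·e^(−r·17)) → e^(−17r) = (1.13757 − 1)/32.43701 = 0.004241
r = −ln(0.004241)/17 = 5.46295/17

r ≈ 0.321 per year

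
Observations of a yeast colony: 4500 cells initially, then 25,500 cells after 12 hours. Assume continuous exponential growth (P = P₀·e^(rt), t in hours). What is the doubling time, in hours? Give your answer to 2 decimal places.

r = ln(25500/4500) / 12 = ln(5.66667) / 12 ≈ 0.14455 per hour
doubling time = ln 2 / |r| = 0.69315 / 0.14455

doubling time ≈ 4.80 hours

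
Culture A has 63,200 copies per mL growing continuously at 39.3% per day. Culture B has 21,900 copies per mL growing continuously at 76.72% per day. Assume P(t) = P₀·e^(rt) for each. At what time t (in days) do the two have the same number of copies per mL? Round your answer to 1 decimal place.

t ≈ 2.8 days

63200·e^(0.393t) = 21900·e^(0.7672t)
63200/21900 = e^((0.7672 − 0.393)t) → ln(2.88584) = 0.3742·t
t = 1.05982 / 0.3742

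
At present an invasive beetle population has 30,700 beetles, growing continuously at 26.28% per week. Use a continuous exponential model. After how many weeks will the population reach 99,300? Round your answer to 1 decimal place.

t ≈ 4.5 weeks

99300 = 30700 · e^(0.2628·t)
t = ln(99300/30700) / 0.2628 = ln(3.23453) / 0.2628 = 1.17388 / 0.2628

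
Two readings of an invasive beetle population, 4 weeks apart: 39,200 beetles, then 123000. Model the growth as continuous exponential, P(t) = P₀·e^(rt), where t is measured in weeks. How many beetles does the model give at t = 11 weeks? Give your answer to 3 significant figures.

≈ 910,000 beetles

r = ln(123000/39200) / 4 ≈ 0.285877 per week
P(11) = 39200 · e^(0.285877·11) = 39200 · 23.21146 ≈ 909889.05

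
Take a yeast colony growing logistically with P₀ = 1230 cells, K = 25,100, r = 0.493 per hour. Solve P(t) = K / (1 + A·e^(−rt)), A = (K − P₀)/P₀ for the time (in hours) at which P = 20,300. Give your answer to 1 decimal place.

t ≈ 8.9 hours

A = (25100 − 1230)/1230 = 19.4065
20300 = 25100/(1 + 19.4065·e^(−0.493t)) → 1 + 19.4065·e^(−0.493t) = 1.23645
e^(−0.493t) = 0.012184 → t = ln(82.07334)/0.493 = 4.40761/0.493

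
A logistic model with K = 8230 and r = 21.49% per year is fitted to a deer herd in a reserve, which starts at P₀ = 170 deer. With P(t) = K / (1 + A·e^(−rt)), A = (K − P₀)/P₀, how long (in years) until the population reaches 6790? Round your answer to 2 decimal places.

A = (8230 − 170)/170 = 47.41176
6790 = 8230/(1 + 47.41176·e^(−0.2149t)) → 1 + 47.41176·e^(−0.2149t) = 1.21208
e^(−0.2149t) = 0.004473 → t = ln(223.55964)/0.2149 = 5.40968/0.2149

t ≈ 25.17 years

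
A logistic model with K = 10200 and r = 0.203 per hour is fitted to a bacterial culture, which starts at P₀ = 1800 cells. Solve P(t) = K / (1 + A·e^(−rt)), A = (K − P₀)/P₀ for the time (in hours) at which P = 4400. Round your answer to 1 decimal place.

t ≈ 6.2 hours

A = (10200 − 1800)/1800 = 4.66667
4400 = 10200/(1 + 4.66667·e^(−0.203t)) → 1 + 4.66667·e^(−0.203t) = 2.31818
e^(−0.203t) = 0.282468 → t = ln(3.54023)/0.203 = 1.26419/0.203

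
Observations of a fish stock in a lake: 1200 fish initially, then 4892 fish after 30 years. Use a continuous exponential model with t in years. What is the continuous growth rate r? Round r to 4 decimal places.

4892 = 1200 · e^(r·30)
e^(30r) = 4892/1200 = 4.07667
r = ln(4.07667) / 30 = 1.40528 / 30

r ≈ 0.0468 per year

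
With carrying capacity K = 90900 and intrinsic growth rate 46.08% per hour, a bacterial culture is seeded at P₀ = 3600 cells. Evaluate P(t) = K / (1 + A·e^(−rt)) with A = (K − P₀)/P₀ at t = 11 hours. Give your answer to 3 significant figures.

≈ 78,900 cells

A = (90900 − 3600)/3600 = 24.25
P(11) = 90900 / (1 + 24.25·e^(−0.4608·11)) = 90900 / (1 + 24.25·0.00629)
= 90900 / 1.15253 ≈ 78869.85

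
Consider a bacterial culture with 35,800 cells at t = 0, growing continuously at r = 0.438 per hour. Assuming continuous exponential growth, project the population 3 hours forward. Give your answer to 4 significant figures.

≈ 133,200 cells

P(3) = 35800 · e^(0.438·3) = 35800 · e^(1.314)
= 35800 · 3.72103 ≈ 133212.81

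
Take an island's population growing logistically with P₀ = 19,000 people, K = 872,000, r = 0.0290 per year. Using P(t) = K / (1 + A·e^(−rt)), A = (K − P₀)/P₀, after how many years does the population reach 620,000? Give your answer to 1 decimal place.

t ≈ 162.2 years

A = (872000 − 19000)/19000 = 44.89474
620000 = 872000/(1 + 44.89474·e^(−0.029t)) → 1 + 44.89474·e^(−0.029t) = 1.40645
e^(−0.029t) = 0.009053 → t = ln(110.4553)/0.029 = 4.70461/0.029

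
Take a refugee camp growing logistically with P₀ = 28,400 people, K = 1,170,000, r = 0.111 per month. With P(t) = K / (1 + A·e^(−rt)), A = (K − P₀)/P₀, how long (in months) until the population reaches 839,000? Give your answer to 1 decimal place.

A = (1170000 − 28400)/28400 = 40.19718
839000 = 1170000/(1 + 40.19718·e^(−0.111t)) → 1 + 40.19718·e^(−0.111t) = 1.39452
e^(−0.111t) = 0.009815 → t = ln(101.88954)/0.111 = 4.62389/0.111

t ≈ 41.7 months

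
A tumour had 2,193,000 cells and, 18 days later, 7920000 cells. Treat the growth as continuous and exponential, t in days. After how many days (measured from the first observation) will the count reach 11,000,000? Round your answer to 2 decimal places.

t ≈ 22.60 days

r = ln(7920000/2193000) / 18 ≈ 0.07134 per day
t = ln(11000000/2193000) / r = 1.61262 / 0.07134 ≈ 22.605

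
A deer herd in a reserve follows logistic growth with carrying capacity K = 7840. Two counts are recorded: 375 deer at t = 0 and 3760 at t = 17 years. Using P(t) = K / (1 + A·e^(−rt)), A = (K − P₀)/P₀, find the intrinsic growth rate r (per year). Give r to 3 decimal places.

r ≈ 0.171 per year

A = (7840 − 375)/375 = 19.90667
3760 = 7840/(1 + 19.90667·e^(−r·17)) → e^(−17r) = (2.08511 − 1)/19.90667 = 0.05451
r = −ln(0.05451)/17 = 2.90938/17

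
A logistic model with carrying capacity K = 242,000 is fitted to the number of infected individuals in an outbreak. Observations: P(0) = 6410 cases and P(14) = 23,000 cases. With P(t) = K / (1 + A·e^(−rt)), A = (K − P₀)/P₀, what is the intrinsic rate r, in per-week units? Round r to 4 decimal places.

r ≈ 0.0965 per week

A = (242000 − 6410)/6410 = 36.75351
23000 = 242000/(1 + 36.75351·e^(−r·14)) → e^(−14r) = (10.52174 − 1)/36.75351 = 0.25907
r = −ln(0.25907)/14 = 1.35066/14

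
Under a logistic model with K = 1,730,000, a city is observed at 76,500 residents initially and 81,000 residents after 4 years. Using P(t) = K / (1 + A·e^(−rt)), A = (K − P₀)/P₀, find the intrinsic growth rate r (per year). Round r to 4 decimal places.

A = (1730000 − 76500)/76500 = 21.61438
81000 = 1730000/(1 + 21.61438·e^(−r·4)) → e^(−4r) = (21.35802 − 1)/21.61438 = 0.941874
r = −ln(0.941874)/4 = 0.05988/4

r ≈ 0.0150 per year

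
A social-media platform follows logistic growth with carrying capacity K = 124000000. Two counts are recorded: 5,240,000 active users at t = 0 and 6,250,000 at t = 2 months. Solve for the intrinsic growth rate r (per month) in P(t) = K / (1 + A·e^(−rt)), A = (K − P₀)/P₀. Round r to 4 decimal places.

r ≈ 0.0924 per month

A = (124000000 − 5240000)/5240000 = 22.66412
6250000 = 124000000/(1 + 22.66412·e^(−r·2)) → e^(−2r) = (19.84 − 1)/22.66412 = 0.83127
r = −ln(0.83127)/2 = 0.1848/2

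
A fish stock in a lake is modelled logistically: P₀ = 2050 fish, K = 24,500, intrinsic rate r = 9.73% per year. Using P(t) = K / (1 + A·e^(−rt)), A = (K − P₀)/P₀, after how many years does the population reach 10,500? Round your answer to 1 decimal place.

t ≈ 21.6 years

A = (24500 − 2050)/2050 = 10.95122
10500 = 24500/(1 + 10.95122·e^(−0.0973t)) → 1 + 10.95122·e^(−0.0973t) = 2.33333
e^(−0.0973t) = 0.121752 → t = ln(8.21341)/0.0973 = 2.10577/0.0973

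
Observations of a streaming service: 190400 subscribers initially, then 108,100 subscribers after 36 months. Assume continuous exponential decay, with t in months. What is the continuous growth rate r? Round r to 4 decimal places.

r ≈ -0.0157 per month

108100 = 190400 · e^(r·36)
e^(36r) = 108100/190400 = 0.56775
r = ln(0.56775) / 36 = -0.56607 / 36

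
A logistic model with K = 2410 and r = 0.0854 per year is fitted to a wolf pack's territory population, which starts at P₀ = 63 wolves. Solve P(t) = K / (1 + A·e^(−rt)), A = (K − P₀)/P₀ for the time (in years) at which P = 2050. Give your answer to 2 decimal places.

A = (2410 − 63)/63 = 37.25397
2050 = 2410/(1 + 37.25397·e^(−0.0854t)) → 1 + 37.25397·e^(−0.0854t) = 1.17561
e^(−0.0854t) = 0.004714 → t = ln(212.14065)/0.0854 = 5.35725/0.0854

t ≈ 62.73 years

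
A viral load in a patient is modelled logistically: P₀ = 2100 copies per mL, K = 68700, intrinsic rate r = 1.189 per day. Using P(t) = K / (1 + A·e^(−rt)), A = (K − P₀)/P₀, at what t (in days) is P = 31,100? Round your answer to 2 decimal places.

A = (68700 − 2100)/2100 = 31.71429
31100 = 68700/(1 + 31.71429·e^(−1.189t)) → 1 + 31.71429·e^(−1.189t) = 2.209
e^(−1.189t) = 0.038122 → t = ln(26.23176)/1.189 = 3.26697/1.189

t ≈ 2.75 days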